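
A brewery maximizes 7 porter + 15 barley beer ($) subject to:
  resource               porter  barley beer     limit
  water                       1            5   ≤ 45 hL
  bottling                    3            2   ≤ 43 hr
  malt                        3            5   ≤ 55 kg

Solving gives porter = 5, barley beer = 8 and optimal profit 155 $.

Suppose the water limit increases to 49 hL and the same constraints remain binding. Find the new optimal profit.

159

Check each constraint at x*: water 45/45 (tight); bottling 31/43 (slack 12); malt 55/55 (tight).
By complementary slackness, y = 0 for the non-binding constraint.
The binding rows give the dual system: 1·y_water + 3·y_malt = 7 and 5·y_water + 5·y_malt = 15.
Solving: y_water = 1, y_malt = 2.
Δz = y_water·Δb = 1 × (4) = 4, so new z* = 155 + 4 = 159.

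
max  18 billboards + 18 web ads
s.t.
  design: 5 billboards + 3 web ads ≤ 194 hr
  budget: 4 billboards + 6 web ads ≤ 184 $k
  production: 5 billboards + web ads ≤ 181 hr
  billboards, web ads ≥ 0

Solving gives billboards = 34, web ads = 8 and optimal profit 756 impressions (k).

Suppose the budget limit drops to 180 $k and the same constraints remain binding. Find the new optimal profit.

Binding: design and budget. Non-binding: production (3 unused).
By complementary slackness, y = 0 for the non-binding constraint.
Dual feasibility on the basic columns requires 5·y_design + 4·y_budget = 18, 3·y_design + 6·y_budget = 18.
→ y_design = 2 and y_budget = 2.
Δz = y_budget·Δb = 2 × (-4) = -8, so new z* = 756 − 8 = 748.

748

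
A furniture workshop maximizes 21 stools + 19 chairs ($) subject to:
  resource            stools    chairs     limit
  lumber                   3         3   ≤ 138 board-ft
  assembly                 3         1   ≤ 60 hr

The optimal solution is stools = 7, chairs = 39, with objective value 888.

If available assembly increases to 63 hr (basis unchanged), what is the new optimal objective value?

At the optimum: lumber uses 138 of 138 (binding); assembly uses 60 of 60 (binding).
From A_Bᵀ y = c: 3·y_lumber + 3·y_assembly = 21; 3·y_lumber + 1·y_assembly = 19.
Solving: y_lumber = 6, y_assembly = 1.
Δz = y_assembly·Δb = 1 × (3) = 3, so new z* = 888 + 3 = 891.

891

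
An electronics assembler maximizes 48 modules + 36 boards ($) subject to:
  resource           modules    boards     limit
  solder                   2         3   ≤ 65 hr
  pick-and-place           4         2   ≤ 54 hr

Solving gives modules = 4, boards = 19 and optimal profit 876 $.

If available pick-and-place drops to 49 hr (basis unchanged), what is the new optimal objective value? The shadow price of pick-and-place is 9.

831

Δb = -5, so new z* = 876 + (9)·(-5) = 876 − 45 = 831.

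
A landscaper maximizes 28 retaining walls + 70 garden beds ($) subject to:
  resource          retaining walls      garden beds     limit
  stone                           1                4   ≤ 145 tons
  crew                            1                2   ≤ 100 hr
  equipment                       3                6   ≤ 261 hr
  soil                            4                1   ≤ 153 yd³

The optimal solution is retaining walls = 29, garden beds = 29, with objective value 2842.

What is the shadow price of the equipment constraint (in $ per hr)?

7

At the optimum: stone uses 145 of 145 (binding); crew uses 87 of 100 (slack = 13); equipment uses 261 of 261 (binding); soil uses 145 of 153 (slack = 8).
By complementary slackness, y = 0 for the non-binding constraints.
Dual feasibility on the basic columns requires 1·y_stone + 3·y_equipment = 28, 4·y_stone + 6·y_equipment = 70.
→ y_stone = 7 and y_equipment = 7.
Shadow price of equipment = 7.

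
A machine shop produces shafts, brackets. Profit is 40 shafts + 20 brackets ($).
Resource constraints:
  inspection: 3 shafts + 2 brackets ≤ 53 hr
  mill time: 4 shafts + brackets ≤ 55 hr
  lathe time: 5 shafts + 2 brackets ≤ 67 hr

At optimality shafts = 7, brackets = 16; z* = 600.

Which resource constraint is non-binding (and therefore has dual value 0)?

inspection: 53/53 (binding)
mill time: 44/55 (slack 11)
lathe time: 67/67 (binding)
By complementary slackness, a constraint with positive slack has shadow price 0 → mill time.

mill time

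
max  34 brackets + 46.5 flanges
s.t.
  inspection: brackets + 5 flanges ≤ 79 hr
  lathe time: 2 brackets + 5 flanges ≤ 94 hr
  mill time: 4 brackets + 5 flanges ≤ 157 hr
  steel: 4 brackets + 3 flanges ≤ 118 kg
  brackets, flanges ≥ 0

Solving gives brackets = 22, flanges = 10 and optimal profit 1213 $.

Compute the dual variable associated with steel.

At the optimum: inspection uses 72 of 79 (slack = 7); lathe time uses 94 of 94 (binding); mill time uses 138 of 157 (slack = 19); steel uses 118 of 118 (binding).
Slack constraints have shadow price 0 (complementary slackness).
The binding rows give the dual system: 2·y_lathe time + 4·y_steel = 34 and 5·y_lathe time + 3·y_steel = 46.5.
Solving: y_lathe time = 6, y_steel = 5.5.
Shadow price of steel = 5.5.

5.5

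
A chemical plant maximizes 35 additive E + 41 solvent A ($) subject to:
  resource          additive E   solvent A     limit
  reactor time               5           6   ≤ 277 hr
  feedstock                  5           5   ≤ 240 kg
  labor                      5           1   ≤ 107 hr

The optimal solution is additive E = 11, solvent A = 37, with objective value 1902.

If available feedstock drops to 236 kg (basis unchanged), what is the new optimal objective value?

Binding: reactor time and feedstock. Non-binding: labor (15 unused).
Slack constraints have shadow price 0 (complementary slackness).
From A_Bᵀ y = c: 5·y_reactor time + 5·y_feedstock = 35; 6·y_reactor time + 5·y_feedstock = 41.
This yields shadow prices y_reactor time = 6, y_feedstock = 1.
Δz = y_feedstock·Δb = 1 × (-4) = -4, so new z* = 1902 − 4 = 1898.

1898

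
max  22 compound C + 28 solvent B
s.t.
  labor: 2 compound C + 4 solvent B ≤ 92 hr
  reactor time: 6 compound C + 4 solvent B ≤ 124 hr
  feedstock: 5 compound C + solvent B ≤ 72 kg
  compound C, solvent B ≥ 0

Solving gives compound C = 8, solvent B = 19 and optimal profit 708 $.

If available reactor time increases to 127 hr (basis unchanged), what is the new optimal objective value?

714

Binding: labor and reactor time. Non-binding: feedstock (13 unused).
Slack constraints have shadow price 0 (complementary slackness).
The binding rows give the dual system: 2·y_labor + 6·y_reactor time = 22 and 4·y_labor + 4·y_reactor time = 28.
Solving: y_labor = 5, y_reactor time = 2.
Δz = y_reactor time·Δb = 2 × (3) = 6, so new z* = 708 + 6 = 714.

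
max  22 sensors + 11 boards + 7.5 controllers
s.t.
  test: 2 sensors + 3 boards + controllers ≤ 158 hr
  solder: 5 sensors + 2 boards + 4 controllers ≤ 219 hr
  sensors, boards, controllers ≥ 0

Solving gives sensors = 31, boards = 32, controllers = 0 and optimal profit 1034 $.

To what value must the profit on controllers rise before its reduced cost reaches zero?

17

At the optimum: test uses 158 of 158 (binding); solder uses 219 of 219 (binding).
Dual feasibility on the basic columns requires 2·y_test + 5·y_solder = 22, 3·y_test + 2·y_solder = 11.
Solving: y_test = 1, y_solder = 4.
controllers enters the basis when its profit ≥ yᵀa₃ = 1·1 + 4·4 = 17.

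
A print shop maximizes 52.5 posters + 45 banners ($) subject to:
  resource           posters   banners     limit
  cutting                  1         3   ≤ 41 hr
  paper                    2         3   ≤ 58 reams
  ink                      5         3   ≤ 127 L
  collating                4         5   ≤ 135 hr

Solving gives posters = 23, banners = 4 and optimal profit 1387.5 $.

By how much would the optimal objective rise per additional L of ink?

Check each constraint at x*: cutting 35/41 (slack 6); paper 58/58 (tight); ink 127/127 (tight); collating 112/135 (slack 23).
Since cutting, collating are not tight, their duals are 0.
Dual feasibility on the basic columns requires 2·y_paper + 5·y_ink = 52.5, 3·y_paper + 3·y_ink = 45.
Solving: y_paper = 7.5, y_ink = 7.5.
Shadow price of ink = 7.5.

7.5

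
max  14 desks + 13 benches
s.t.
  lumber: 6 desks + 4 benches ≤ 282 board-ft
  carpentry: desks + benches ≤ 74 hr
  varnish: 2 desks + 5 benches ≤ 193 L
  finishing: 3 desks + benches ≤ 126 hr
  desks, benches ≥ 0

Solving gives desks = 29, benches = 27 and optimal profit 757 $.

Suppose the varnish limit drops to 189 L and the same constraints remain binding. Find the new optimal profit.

753

At the optimum: lumber uses 282 of 282 (binding); carpentry uses 56 of 74 (slack = 18); varnish uses 193 of 193 (binding); finishing uses 114 of 126 (slack = 12).
By complementary slackness, y = 0 for the non-binding constraints.
From A_Bᵀ y = c: 6·y_lumber + 2·y_varnish = 14; 4·y_lumber + 5·y_varnish = 13.
Solving: y_lumber = 2, y_varnish = 1.
Δz = y_varnish·Δb = 1 × (-4) = -4, so new z* = 757 − 4 = 753.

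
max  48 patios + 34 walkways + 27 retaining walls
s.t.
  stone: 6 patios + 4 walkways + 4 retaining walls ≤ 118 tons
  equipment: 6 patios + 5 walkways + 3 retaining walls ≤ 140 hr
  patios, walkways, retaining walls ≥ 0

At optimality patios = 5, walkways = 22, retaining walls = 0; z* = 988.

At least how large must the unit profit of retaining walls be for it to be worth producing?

30

At the optimum: stone uses 118 of 118 (binding); equipment uses 140 of 140 (binding).
The binding rows give the dual system: 6·y_stone + 6·y_equipment = 48 and 4·y_stone + 5·y_equipment = 34.
This yields shadow prices y_stone = 6, y_equipment = 2.
retaining walls enters the basis when its profit ≥ yᵀa₃ = 6·4 + 2·3 = 30.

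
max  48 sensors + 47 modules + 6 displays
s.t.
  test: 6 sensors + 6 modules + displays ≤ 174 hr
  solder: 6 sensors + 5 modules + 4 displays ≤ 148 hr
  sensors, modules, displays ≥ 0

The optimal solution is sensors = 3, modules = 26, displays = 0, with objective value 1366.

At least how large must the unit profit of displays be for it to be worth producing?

At the optimum: test uses 174 of 174 (binding); solder uses 148 of 148 (binding).
From A_Bᵀ y = c: 6·y_test + 6·y_solder = 48; 6·y_test + 5·y_solder = 47.
This yields shadow prices y_test = 7, y_solder = 1.
displays enters the basis when its profit ≥ yᵀa₃ = 7·1 + 1·4 = 11.

11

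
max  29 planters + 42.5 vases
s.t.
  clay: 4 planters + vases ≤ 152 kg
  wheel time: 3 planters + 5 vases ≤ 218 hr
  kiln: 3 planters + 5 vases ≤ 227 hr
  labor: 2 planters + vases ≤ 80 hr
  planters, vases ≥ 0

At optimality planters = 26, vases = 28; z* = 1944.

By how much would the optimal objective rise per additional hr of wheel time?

Check each constraint at x*: clay 132/152 (slack 20); wheel time 218/218 (tight); kiln 218/227 (slack 9); labor 80/80 (tight).
Slack constraints have shadow price 0 (complementary slackness).
From A_Bᵀ y = c: 3·y_wheel time + 2·y_labor = 29; 5·y_wheel time + 1·y_labor = 42.5.
Solving: y_wheel time = 8, y_labor = 2.5.
Shadow price of wheel time = 8.

8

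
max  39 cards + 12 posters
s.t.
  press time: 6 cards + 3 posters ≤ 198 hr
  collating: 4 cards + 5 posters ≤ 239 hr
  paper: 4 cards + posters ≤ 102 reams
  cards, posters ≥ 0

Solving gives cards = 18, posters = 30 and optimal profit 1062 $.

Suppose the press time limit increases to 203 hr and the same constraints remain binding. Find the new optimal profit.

Binding: press time and paper. Non-binding: collating (17 unused).
By complementary slackness, y = 0 for the non-binding constraint.
The binding rows give the dual system: 6·y_press time + 4·y_paper = 39 and 3·y_press time + 1·y_paper = 12.
Solving: y_press time = 1.5, y_paper = 7.5.
Δz = y_press time·Δb = 1.5 × (5) = 7.5, so new z* = 1062 + 7.5 = 1069.5.

1069.5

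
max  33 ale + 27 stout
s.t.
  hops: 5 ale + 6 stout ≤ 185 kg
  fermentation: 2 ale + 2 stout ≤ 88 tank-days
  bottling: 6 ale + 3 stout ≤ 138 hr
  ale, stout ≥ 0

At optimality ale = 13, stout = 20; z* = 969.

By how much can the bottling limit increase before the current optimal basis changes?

84

Binding constraints: hops, bottling. The basis is B = [[5,6],[6,3]] with det -21.
Per unit increase in bottling, x* moves by d = (0.2857, -0.2381).
The basis stays optimal until stout reaches 0; allowable increase = 84 hr.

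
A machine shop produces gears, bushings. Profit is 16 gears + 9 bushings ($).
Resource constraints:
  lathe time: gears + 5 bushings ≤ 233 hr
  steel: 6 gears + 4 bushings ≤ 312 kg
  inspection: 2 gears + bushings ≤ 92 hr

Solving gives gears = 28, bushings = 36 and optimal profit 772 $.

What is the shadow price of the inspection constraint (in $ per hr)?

5

Check each constraint at x*: lathe time 208/233 (slack 25); steel 312/312 (tight); inspection 92/92 (tight).
By complementary slackness, y = 0 for the non-binding constraint.
The binding rows give the dual system: 6·y_steel + 2·y_inspection = 16 and 4·y_steel + 1·y_inspection = 9.
Solving: y_steel = 1, y_inspection = 5.
Shadow price of inspection = 5.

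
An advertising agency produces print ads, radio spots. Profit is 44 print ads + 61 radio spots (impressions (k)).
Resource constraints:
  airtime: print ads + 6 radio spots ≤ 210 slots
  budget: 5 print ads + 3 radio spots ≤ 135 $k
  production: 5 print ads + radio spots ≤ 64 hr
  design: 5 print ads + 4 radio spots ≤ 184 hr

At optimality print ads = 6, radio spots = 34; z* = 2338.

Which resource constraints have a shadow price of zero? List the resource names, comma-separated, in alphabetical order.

airtime: 210/210 (binding)
budget: 132/135 (slack 3)
production: 64/64 (binding)
design: 166/184 (slack 18)
By complementary slackness, a constraint with positive slack has shadow price 0 → budget, design.

budget, design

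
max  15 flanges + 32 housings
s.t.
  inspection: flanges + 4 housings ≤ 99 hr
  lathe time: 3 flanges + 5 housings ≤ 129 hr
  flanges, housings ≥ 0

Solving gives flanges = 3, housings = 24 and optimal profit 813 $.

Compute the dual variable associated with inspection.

At the optimum: inspection uses 99 of 99 (binding); lathe time uses 129 of 129 (binding).
The binding rows give the dual system: 1·y_inspection + 3·y_lathe time = 15 and 4·y_inspection + 5·y_lathe time = 32.
→ y_inspection = 3 and y_lathe time = 4.
Shadow price of inspection = 3.

3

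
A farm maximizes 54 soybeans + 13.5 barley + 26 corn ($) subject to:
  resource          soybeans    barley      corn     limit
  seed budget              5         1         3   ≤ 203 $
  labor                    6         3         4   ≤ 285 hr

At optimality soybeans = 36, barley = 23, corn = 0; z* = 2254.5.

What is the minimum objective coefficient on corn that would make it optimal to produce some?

Both seed budget and labor are binding at x*.
Dual feasibility on the basic columns requires 5·y_seed budget + 6·y_labor = 54, 1·y_seed budget + 3·y_labor = 13.5.
Solving: y_seed budget = 9, y_labor = 1.5.
corn enters the basis when its profit ≥ yᵀa₃ = 9·3 + 1.5·4 = 33.

33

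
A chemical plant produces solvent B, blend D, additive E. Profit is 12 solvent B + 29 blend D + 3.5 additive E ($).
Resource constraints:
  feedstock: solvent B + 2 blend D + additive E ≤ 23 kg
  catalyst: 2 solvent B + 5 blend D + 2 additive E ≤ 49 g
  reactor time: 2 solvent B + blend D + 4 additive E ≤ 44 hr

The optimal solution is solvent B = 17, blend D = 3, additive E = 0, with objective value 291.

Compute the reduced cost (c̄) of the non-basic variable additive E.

Check each constraint at x*: feedstock 23/23 (tight); catalyst 49/49 (tight); reactor time 37/44 (slack 7).
By complementary slackness, y = 0 for the non-binding constraint.
The binding rows give the dual system: 1·y_feedstock + 2·y_catalyst = 12 and 2·y_feedstock + 5·y_catalyst = 29.
Solving: y_feedstock = 2, y_catalyst = 5.
Reduced cost of additive E: c₃ − yᵀa₃ = 3.5 − (2·1 + 5·2) = 3.5 − 12 = -8.5.

-8.5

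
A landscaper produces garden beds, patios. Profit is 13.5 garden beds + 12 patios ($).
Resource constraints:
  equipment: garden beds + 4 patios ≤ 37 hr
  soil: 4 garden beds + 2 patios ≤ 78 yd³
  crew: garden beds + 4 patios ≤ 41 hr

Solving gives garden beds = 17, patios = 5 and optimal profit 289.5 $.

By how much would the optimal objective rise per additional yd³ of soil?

Binding: equipment and soil. Non-binding: crew (4 unused).
Slack constraints have shadow price 0 (complementary slackness).
From A_Bᵀ y = c: 1·y_equipment + 4·y_soil = 13.5; 4·y_equipment + 2·y_soil = 12.
This yields shadow prices y_equipment = 1.5, y_soil = 3.
Shadow price of soil = 3.

3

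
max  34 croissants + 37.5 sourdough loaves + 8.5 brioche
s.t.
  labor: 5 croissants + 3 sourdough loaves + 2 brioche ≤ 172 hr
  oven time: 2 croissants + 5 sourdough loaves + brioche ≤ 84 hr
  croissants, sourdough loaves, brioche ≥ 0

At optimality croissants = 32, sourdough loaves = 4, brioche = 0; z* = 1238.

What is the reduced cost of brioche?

Both labor and oven time are binding at x*.
The binding rows give the dual system: 5·y_labor + 2·y_oven time = 34 and 3·y_labor + 5·y_oven time = 37.5.
→ y_labor = 5 and y_oven time = 4.5.
Reduced cost of brioche: c₃ − yᵀa₃ = 8.5 − (5·2 + 4.5·1) = 8.5 − 14.5 = -6.

-6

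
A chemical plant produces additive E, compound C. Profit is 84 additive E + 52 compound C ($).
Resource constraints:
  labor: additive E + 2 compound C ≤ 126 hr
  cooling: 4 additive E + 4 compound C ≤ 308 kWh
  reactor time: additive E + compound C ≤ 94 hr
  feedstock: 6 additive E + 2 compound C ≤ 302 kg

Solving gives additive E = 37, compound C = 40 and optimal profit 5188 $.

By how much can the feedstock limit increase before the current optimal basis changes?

160

Binding constraints: cooling, feedstock. The basis is B = [[4,4],[6,2]] with det -16.
Per unit increase in feedstock, x* moves by d = (0.25, -0.25).
The basis stays optimal until compound C reaches 0; allowable increase = 160 kg.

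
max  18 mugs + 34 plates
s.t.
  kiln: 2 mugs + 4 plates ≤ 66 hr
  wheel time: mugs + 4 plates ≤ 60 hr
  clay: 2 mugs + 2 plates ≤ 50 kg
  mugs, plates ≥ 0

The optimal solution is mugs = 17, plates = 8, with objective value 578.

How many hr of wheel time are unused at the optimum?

wheel time used = 1·17 + 4·8 = 49; slack = 60 − 49 = 11.

11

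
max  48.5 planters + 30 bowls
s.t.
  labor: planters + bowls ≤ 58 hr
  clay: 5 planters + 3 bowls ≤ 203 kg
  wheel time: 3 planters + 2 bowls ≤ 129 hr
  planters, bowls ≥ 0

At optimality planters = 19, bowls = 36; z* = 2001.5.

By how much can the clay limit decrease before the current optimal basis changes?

3

Binding constraints: clay, wheel time. The basis is B = [[5,3],[3,2]] with det 1.
Per unit decrease in clay, x* moves by d = (-2, 3).
The basis stays optimal until labor becomes binding; allowable decrease = 3 kg.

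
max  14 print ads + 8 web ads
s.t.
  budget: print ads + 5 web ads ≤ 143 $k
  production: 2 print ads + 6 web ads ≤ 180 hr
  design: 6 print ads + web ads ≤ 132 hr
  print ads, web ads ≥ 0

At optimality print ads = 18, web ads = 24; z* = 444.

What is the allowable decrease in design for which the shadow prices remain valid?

42.5

Binding constraints: production, design. The basis is B = [[2,6],[6,1]] with det -34.
Per unit decrease in design, x* moves by d = (-0.1765, 0.0588).
The basis stays optimal until budget becomes binding; allowable decrease = 42.5 hr.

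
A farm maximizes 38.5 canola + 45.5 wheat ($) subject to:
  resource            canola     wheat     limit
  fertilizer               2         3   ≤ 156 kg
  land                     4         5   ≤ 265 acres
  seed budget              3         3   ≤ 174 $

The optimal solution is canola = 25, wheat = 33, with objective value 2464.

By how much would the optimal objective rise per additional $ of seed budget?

3.5

Binding: land and seed budget. Non-binding: fertilizer (7 unused).
Since fertilizer is not tight, its dual is 0.
Dual feasibility on the basic columns requires 4·y_land + 3·y_seed budget = 38.5, 5·y_land + 3·y_seed budget = 45.5.
Solving: y_land = 7, y_seed budget = 3.5.
Shadow price of seed budget = 3.5.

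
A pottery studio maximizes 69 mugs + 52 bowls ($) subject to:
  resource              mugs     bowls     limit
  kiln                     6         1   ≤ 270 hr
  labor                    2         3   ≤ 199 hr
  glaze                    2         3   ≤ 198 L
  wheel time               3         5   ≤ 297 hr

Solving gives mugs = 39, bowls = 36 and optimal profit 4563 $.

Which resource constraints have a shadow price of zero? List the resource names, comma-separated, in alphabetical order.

glaze, labor

kiln: 270/270 (binding)
labor: 186/199 (slack 13)
glaze: 186/198 (slack 12)
wheel time: 297/297 (binding)
By complementary slackness, a constraint with positive slack has shadow price 0 → glaze, labor.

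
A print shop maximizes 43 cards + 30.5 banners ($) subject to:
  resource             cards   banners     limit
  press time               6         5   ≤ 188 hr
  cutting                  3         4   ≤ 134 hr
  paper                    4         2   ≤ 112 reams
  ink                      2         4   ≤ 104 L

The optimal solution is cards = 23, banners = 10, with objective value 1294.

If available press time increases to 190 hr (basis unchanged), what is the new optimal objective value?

Check each constraint at x*: press time 188/188 (tight); cutting 109/134 (slack 25); paper 112/112 (tight); ink 86/104 (slack 18).
Slack constraints have shadow price 0 (complementary slackness).
From A_Bᵀ y = c: 6·y_press time + 4·y_paper = 43; 5·y_press time + 2·y_paper = 30.5.
→ y_press time = 4.5 and y_paper = 4.
Δz = y_press time·Δb = 4.5 × (2) = 9, so new z* = 1294 + 9 = 1303.

1303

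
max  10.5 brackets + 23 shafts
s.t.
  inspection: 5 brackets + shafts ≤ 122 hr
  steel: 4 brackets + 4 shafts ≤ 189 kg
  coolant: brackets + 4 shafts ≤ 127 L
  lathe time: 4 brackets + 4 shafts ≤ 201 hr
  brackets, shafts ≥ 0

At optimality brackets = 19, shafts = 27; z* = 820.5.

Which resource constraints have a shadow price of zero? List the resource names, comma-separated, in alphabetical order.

lathe time, steel

inspection: 122/122 (binding)
steel: 184/189 (slack 5)
coolant: 127/127 (binding)
lathe time: 184/201 (slack 17)
By complementary slackness, a constraint with positive slack has shadow price 0 → lathe time, steel.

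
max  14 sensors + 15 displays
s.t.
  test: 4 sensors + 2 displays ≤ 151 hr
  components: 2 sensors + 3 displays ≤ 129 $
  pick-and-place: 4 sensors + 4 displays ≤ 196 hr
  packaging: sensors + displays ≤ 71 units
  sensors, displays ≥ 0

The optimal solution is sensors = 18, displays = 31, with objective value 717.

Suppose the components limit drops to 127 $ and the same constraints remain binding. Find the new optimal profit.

715

Binding: components and pick-and-place. Non-binding: test (17 unused), packaging (22 unused).
Slack constraints have shadow price 0 (complementary slackness).
The binding rows give the dual system: 2·y_components + 4·y_pick-and-place = 14 and 3·y_components + 4·y_pick-and-place = 15.
Solving: y_components = 1, y_pick-and-place = 3.
Δz = y_components·Δb = 1 × (-2) = -2, so new z* = 717 − 2 = 715.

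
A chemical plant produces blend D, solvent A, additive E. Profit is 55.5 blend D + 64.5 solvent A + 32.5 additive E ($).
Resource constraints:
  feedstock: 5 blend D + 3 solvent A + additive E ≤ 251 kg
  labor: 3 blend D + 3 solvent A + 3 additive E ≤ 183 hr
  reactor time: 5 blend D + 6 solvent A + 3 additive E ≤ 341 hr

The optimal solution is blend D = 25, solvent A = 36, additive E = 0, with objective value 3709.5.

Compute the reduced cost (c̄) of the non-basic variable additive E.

At the optimum: feedstock uses 233 of 251 (slack = 18); labor uses 183 of 183 (binding); reactor time uses 341 of 341 (binding).
Since feedstock is not tight, its dual is 0.
The binding rows give the dual system: 3·y_labor + 5·y_reactor time = 55.5 and 3·y_labor + 6·y_reactor time = 64.5.
This yields shadow prices y_labor = 3.5, y_reactor time = 9.
Reduced cost of additive E: c₃ − yᵀa₃ = 32.5 − (3.5·3 + 9·3) = 32.5 − 37.5 = -5.

-5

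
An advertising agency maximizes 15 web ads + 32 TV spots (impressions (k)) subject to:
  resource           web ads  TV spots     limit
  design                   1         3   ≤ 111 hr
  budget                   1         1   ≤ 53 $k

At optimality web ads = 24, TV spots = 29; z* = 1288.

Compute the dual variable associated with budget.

Check each constraint at x*: design 111/111 (tight); budget 53/53 (tight).
From A_Bᵀ y = c: 1·y_design + 1·y_budget = 15; 3·y_design + 1·y_budget = 32.
This yields shadow prices y_design = 8.5, y_budget = 6.5.
Shadow price of budget = 6.5.

6.5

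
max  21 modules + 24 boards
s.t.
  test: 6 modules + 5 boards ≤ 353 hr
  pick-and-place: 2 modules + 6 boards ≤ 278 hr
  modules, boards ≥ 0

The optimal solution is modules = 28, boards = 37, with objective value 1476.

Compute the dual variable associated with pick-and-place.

Check each constraint at x*: test 353/353 (tight); pick-and-place 278/278 (tight).
The binding rows give the dual system: 6·y_test + 2·y_pick-and-place = 21 and 5·y_test + 6·y_pick-and-place = 24.
Solving: y_test = 3, y_pick-and-place = 1.5.
Shadow price of pick-and-place = 1.5.

1.5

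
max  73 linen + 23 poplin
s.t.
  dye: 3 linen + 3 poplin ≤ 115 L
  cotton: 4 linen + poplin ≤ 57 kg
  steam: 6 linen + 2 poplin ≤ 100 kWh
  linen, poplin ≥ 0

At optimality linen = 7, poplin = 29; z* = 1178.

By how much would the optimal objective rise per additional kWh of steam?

9.5

Check each constraint at x*: dye 108/115 (slack 7); cotton 57/57 (tight); steam 100/100 (tight).
By complementary slackness, y = 0 for the non-binding constraint.
The binding rows give the dual system: 4·y_cotton + 6·y_steam = 73 and 1·y_cotton + 2·y_steam = 23.
Solving: y_cotton = 4, y_steam = 9.5.
Shadow price of steam = 9.5.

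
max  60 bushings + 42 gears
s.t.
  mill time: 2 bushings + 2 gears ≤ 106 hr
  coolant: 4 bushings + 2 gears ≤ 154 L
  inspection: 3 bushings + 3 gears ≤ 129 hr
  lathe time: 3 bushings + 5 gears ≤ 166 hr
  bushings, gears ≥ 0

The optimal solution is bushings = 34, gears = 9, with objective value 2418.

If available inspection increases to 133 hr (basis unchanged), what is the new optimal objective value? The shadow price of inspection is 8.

2450

Δb = 4, so new z* = 2418 + (8)·(4) = 2418 + 32 = 2450.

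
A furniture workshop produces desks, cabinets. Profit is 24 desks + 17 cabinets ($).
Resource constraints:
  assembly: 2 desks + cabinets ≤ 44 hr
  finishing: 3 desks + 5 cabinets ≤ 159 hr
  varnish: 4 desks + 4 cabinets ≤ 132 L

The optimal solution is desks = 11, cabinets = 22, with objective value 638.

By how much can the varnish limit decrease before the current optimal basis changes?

44

Binding constraints: assembly, varnish. The basis is B = [[2,1],[4,4]] with det 4.
Per unit decrease in varnish, x* moves by d = (0.25, -0.5).
The basis stays optimal until cabinets reaches 0; allowable decrease = 44 L.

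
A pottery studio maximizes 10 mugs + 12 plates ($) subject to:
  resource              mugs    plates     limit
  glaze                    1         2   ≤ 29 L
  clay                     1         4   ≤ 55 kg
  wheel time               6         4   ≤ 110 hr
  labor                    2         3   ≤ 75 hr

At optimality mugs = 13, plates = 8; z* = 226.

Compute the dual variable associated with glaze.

Binding: glaze and wheel time. Non-binding: clay (10 unused), labor (25 unused).
By complementary slackness, y = 0 for the non-binding constraints.
From A_Bᵀ y = c: 1·y_glaze + 6·y_wheel time = 10; 2·y_glaze + 4·y_wheel time = 12.
→ y_glaze = 4 and y_wheel time = 1.
Shadow price of glaze = 4.

4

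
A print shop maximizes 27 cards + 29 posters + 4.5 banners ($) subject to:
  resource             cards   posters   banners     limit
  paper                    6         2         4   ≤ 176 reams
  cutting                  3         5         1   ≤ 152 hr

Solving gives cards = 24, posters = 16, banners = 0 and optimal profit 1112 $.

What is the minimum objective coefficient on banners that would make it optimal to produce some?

13

At the optimum: paper uses 176 of 176 (binding); cutting uses 152 of 152 (binding).
Dual feasibility on the basic columns requires 6·y_paper + 3·y_cutting = 27, 2·y_paper + 5·y_cutting = 29.
Solving: y_paper = 2, y_cutting = 5.
banners enters the basis when its profit ≥ yᵀa₃ = 2·4 + 5·1 = 13.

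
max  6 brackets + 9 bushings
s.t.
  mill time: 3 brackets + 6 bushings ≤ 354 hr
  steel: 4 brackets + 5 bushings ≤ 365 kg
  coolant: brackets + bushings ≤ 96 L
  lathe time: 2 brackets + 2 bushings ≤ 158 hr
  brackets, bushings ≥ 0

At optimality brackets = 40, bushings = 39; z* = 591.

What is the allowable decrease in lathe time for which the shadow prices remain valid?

40

Binding constraints: mill time, lathe time. The basis is B = [[3,6],[2,2]] with det -6.
Per unit decrease in lathe time, x* moves by d = (-1, 0.5).
The basis stays optimal until brackets reaches 0; allowable decrease = 40 hr.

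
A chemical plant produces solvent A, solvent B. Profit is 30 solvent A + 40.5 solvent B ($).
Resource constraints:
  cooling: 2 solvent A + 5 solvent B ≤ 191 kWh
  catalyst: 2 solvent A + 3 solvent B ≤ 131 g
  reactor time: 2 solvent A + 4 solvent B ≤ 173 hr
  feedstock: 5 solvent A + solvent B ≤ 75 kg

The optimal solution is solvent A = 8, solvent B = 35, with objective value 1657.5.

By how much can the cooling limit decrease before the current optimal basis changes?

161

Binding constraints: cooling, feedstock. The basis is B = [[2,5],[5,1]] with det -23.
Per unit decrease in cooling, x* moves by d = (0.0435, -0.2174).
The basis stays optimal until solvent B reaches 0; allowable decrease = 161 kWh.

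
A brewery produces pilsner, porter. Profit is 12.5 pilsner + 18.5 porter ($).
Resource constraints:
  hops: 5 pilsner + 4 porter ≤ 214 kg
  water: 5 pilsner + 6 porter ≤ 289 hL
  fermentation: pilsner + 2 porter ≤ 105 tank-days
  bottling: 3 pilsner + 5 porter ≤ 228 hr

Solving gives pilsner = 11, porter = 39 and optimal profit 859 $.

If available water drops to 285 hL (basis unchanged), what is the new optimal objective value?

855

Binding: water and bottling. Non-binding: hops (3 unused), fermentation (16 unused).
By complementary slackness, y = 0 for the non-binding constraints.
The binding rows give the dual system: 5·y_water + 3·y_bottling = 12.5 and 6·y_water + 5·y_bottling = 18.5.
Solving: y_water = 1, y_bottling = 2.5.
Δz = y_water·Δb = 1 × (-4) = -4, so new z* = 859 − 4 = 855.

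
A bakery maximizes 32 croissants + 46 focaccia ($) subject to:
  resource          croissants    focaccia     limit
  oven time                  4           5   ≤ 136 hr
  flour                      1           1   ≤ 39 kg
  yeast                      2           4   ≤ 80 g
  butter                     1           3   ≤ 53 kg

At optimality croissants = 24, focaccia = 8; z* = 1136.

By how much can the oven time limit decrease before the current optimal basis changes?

15

Binding constraints: oven time, yeast. The basis is B = [[4,5],[2,4]] with det 6.
Per unit decrease in oven time, x* moves by d = (-0.6667, 0.3333).
The basis stays optimal until butter becomes binding; allowable decrease = 15 hr.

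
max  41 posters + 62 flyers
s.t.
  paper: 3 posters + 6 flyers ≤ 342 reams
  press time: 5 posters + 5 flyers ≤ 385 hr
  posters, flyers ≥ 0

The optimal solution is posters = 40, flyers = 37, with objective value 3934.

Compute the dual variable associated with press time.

4

Both paper and press time are binding at x*.
From A_Bᵀ y = c: 3·y_paper + 5·y_press time = 41; 6·y_paper + 5·y_press time = 62.
Solving: y_paper = 7, y_press time = 4.
Shadow price of press time = 4.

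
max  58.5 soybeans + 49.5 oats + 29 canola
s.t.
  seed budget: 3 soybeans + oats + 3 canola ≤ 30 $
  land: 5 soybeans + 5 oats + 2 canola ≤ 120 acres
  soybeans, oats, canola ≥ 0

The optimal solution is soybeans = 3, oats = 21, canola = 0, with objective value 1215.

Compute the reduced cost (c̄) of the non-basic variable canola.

Both seed budget and land are binding at x*.
Dual feasibility on the basic columns requires 3·y_seed budget + 5·y_land = 58.5, 1·y_seed budget + 5·y_land = 49.5.
→ y_seed budget = 4.5 and y_land = 9.
Reduced cost of canola: c₃ − yᵀa₃ = 29 − (4.5·3 + 9·2) = 29 − 31.5 = -2.5.

-2.5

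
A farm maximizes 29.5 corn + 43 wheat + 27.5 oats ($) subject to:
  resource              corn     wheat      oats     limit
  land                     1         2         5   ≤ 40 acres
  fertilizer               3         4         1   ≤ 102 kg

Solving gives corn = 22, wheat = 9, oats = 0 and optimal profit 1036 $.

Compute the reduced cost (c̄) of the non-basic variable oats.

Check each constraint at x*: land 40/40 (tight); fertilizer 102/102 (tight).
The binding rows give the dual system: 1·y_land + 3·y_fertilizer = 29.5 and 2·y_land + 4·y_fertilizer = 43.
This yields shadow prices y_land = 5.5, y_fertilizer = 8.
Reduced cost of oats: c₃ − yᵀa₃ = 27.5 − (5.5·5 + 8·1) = 27.5 − 35.5 = -8.

-8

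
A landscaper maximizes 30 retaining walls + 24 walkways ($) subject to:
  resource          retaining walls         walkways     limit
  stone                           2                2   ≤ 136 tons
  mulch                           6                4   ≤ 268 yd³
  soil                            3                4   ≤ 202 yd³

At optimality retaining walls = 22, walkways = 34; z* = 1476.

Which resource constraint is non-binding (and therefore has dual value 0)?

stone

stone: 112/136 (slack 24)
mulch: 268/268 (binding)
soil: 202/202 (binding)
By complementary slackness, a constraint with positive slack has shadow price 0 → stone.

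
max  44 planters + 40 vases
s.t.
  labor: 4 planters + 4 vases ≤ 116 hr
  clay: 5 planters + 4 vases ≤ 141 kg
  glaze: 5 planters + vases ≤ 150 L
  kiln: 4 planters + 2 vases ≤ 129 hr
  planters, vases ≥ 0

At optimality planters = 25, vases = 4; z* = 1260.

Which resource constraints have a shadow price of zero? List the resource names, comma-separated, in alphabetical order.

glaze, kiln

labor: 116/116 (binding)
clay: 141/141 (binding)
glaze: 129/150 (slack 21)
kiln: 108/129 (slack 21)
By complementary slackness, a constraint with positive slack has shadow price 0 → glaze, kiln.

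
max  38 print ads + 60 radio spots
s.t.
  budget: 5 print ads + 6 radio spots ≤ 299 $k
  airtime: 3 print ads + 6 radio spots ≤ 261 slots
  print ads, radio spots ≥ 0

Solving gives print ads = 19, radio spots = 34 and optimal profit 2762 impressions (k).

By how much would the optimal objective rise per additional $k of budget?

Check each constraint at x*: budget 299/299 (tight); airtime 261/261 (tight).
Dual feasibility on the basic columns requires 5·y_budget + 3·y_airtime = 38, 6·y_budget + 6·y_airtime = 60.
→ y_budget = 4 and y_airtime = 6.
Shadow price of budget = 4.

4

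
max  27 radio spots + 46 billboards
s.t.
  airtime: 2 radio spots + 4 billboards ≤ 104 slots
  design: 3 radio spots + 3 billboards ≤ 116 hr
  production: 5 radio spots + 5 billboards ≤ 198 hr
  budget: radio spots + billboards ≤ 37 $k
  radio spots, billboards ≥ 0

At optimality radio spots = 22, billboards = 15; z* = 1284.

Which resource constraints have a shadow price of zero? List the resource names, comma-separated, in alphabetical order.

airtime: 104/104 (binding)
design: 111/116 (slack 5)
production: 185/198 (slack 13)
budget: 37/37 (binding)
By complementary slackness, a constraint with positive slack has shadow price 0 → design, production.

design, production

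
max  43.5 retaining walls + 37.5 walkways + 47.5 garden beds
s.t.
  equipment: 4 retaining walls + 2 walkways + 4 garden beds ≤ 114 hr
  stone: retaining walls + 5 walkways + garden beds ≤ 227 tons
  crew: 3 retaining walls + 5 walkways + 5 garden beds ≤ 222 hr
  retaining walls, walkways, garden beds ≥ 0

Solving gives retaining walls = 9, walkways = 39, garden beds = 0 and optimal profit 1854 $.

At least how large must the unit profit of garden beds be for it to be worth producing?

52.5

Binding: equipment and crew. Non-binding: stone (23 unused).
Since stone is not tight, its dual is 0.
The binding rows give the dual system: 4·y_equipment + 3·y_crew = 43.5 and 2·y_equipment + 5·y_crew = 37.5.
→ y_equipment = 7.5 and y_crew = 4.5.
garden beds enters the basis when its profit ≥ yᵀa₃ = 7.5·4 + 4.5·5 = 52.5.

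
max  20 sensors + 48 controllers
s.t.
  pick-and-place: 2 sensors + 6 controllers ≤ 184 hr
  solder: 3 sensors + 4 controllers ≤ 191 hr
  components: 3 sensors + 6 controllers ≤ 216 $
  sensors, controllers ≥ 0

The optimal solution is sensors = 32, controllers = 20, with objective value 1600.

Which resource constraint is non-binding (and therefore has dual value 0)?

pick-and-place: 184/184 (binding)
solder: 176/191 (slack 15)
components: 216/216 (binding)
By complementary slackness, a constraint with positive slack has shadow price 0 → solder.

solder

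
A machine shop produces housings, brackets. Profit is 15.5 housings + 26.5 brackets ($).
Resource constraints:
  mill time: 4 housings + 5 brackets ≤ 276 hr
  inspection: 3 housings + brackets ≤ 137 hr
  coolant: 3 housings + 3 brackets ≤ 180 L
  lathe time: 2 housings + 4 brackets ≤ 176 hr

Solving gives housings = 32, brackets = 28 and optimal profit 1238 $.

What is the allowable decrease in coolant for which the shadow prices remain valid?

48

Binding constraints: coolant, lathe time. The basis is B = [[3,3],[2,4]] with det 6.
Per unit decrease in coolant, x* moves by d = (-0.6667, 0.3333).
The basis stays optimal until housings reaches 0; allowable decrease = 48 L.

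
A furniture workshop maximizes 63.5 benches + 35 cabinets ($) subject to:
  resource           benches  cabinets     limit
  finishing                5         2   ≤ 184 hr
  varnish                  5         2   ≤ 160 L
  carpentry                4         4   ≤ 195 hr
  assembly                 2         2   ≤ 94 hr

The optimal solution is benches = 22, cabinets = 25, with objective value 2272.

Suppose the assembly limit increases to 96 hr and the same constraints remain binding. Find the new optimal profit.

2288

Check each constraint at x*: finishing 160/184 (slack 24); varnish 160/160 (tight); carpentry 188/195 (slack 7); assembly 94/94 (tight).
Since finishing, carpentry are not tight, their duals are 0.
From A_Bᵀ y = c: 5·y_varnish + 2·y_assembly = 63.5; 2·y_varnish + 2·y_assembly = 35.
This yields shadow prices y_varnish = 9.5, y_assembly = 8.
Δz = y_assembly·Δb = 8 × (2) = 16, so new z* = 2272 + 16 = 2288.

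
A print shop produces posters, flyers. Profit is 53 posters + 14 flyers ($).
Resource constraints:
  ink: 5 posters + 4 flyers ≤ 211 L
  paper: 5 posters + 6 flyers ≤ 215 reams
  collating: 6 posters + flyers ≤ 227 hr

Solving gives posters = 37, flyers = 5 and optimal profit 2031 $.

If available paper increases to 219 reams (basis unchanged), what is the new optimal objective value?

2035

Check each constraint at x*: ink 205/211 (slack 6); paper 215/215 (tight); collating 227/227 (tight).
By complementary slackness, y = 0 for the non-binding constraint.
The binding rows give the dual system: 5·y_paper + 6·y_collating = 53 and 6·y_paper + 1·y_collating = 14.
→ y_paper = 1 and y_collating = 8.
Δz = y_paper·Δb = 1 × (4) = 4, so new z* = 2031 + 4 = 2035.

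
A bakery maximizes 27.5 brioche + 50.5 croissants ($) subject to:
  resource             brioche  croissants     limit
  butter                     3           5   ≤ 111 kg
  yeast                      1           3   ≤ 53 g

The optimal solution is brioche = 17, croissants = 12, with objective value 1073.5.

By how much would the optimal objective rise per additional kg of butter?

At the optimum: butter uses 111 of 111 (binding); yeast uses 53 of 53 (binding).
From A_Bᵀ y = c: 3·y_butter + 1·y_yeast = 27.5; 5·y_butter + 3·y_yeast = 50.5.
This yields shadow prices y_butter = 8, y_yeast = 3.5.
Shadow price of butter = 8.

8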